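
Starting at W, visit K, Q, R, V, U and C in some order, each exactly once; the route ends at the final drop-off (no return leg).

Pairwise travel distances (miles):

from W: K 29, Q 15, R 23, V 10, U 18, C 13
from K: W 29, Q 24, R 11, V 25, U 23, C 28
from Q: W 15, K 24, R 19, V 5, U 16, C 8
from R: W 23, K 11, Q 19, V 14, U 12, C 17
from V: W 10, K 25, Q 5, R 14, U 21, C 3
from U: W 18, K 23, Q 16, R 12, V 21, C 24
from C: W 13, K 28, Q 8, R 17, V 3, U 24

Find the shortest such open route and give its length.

There are 6! = 720 possible orderings.
W - K - Q - R - V - U - C: 29+24+19+14+21+24 = 131
W - K - Q - R - V - C - U: 29+24+19+14+3+24 = 113
W - K - Q - R - U - V - C: 29+24+19+12+21+3 = 108
W - K - Q - R - U - C - V: 29+24+19+12+24+3 = 111
W - K - Q - R - C - V - U: 29+24+19+17+3+21 = 113
W - K - Q - R - C - U - V: 29+24+19+17+24+21 = 134
W - K - Q - V - R - U - C: 29+24+5+14+12+24 = 108
W - K - Q - V - R - C - U: 29+24+5+14+17+24 = 113
… (712 more)
W - V - C - Q - U - R - K: 10+3+8+16+12+11 = 60  ← best
The minimum is 60.
One shortest path: W → V → C → Q → U → R → K.

Shortest open route: 60 miles.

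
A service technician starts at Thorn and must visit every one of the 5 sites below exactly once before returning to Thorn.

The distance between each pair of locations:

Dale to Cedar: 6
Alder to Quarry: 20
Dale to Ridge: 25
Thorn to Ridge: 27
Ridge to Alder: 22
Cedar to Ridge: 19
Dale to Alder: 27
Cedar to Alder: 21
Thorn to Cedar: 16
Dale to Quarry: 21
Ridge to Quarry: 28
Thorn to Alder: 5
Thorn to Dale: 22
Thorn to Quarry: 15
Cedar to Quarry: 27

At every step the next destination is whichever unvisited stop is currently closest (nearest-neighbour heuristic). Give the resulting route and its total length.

98 along Thorn → Alder → Quarry → Dale → Cedar → Ridge → Thorn.

Thorn → [Alder:5 / Quarry:15 / Cedar:16 / Dale:22 / Ridge:27] → Alder (5)
Alder → [Quarry:20 / Cedar:21 / Ridge:22 / Dale:27] → Quarry (20)
Quarry → [Dale:21 / Cedar:27 / Ridge:28] → Dale (21)
Dale → [Cedar:6 / Ridge:25] → Cedar (6)
Cedar → [Ridge:19] → Ridge (19)
Return Ridge→Thorn: 27.
Total = 5 + 20 + 21 + 6 + 19 + 27 = 98.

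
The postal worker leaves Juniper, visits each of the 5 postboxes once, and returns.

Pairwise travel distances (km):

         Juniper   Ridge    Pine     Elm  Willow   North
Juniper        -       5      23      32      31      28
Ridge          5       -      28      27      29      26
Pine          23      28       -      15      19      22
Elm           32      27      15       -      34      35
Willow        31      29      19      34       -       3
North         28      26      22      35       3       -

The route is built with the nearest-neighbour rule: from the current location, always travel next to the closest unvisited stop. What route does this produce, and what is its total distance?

100 km along Juniper → Ridge → North → Willow → Pine → Elm → Juniper.

Juniper → [Ridge:5 / Pine:23 / North:28 / Willow:31 / Elm:32] → Ridge (5)
Ridge → [North:26 / Elm:27 / Pine:28 / Willow:29] → North (26)
North → [Willow:3 / Pine:22 / Elm:35] → Willow (3)
Willow → [Pine:19 / Elm:34] → Pine (19)
Pine → [Elm:15] → Elm (15)
Return Elm→Juniper: 32.
Total = 5 + 26 + 3 + 19 + 15 + 32 = 100.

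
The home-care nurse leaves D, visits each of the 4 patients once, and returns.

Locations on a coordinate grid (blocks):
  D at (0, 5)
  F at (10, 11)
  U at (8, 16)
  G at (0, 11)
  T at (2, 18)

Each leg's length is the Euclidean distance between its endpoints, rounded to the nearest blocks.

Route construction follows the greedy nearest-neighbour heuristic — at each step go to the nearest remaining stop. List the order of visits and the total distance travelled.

Total distance 36 blocks via the nearest-neighbour route D → G → T → U → F → D.

From D: distances to unvisited — G=6, F=12, T=13, U=14. Nearest is G (6).
From G: distances to unvisited — T=7, U=9, F=10. Nearest is T (7).
From T: distances to unvisited — U=6, F=11. Nearest is U (6).
From U: distances to unvisited — F=5. Nearest is F (5).
Return F→D: 12.
Total = 6 + 7 + 6 + 5 + 12 = 36.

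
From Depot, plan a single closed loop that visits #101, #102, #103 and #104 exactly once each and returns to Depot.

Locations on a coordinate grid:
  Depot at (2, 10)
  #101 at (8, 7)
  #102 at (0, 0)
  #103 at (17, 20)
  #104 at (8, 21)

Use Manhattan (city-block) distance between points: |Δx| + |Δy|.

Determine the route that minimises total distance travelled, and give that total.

Minimum total distance: 76.

Depot→#101→#102→#103→#104→Depot: 9+15+37+10+17 = 88
Depot→#101→#102→#104→#103→Depot: 9+15+29+10+25 = 88
Depot→#101→#103→#102→#104→Depot: 9+22+37+29+17 = 114
Depot→#101→#103→#104→#102→Depot: 9+22+10+29+12 = 82
Depot→#101→#104→#102→#103→Depot: 9+14+29+37+25 = 114
Depot→#101→#104→#103→#102→Depot: 9+14+10+37+12 = 82
Depot→#102→#101→#103→#104→Depot: 12+15+22+10+17 = 76
Depot→#102→#101→#104→#103→Depot: 12+15+14+10+25 = 76
Depot→#102→#103→#101→#104→Depot: 12+37+22+14+17 = 102
Depot→#102→#104→#101→#103→Depot: 12+29+14+22+25 = 102
Depot→#103→#101→#102→#104→Depot: 25+22+15+29+17 = 108
Depot→#103→#102→#101→#104→Depot: 25+37+15+14+17 = 108
The minimum is 76.
One optimal route: Depot → #102 → #101 → #103 → #104 → Depot (or its reverse).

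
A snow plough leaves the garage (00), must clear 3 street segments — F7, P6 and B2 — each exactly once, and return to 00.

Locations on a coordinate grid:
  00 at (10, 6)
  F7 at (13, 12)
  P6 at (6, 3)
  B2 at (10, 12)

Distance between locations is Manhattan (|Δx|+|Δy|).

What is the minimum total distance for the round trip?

With 3 stops there are 3!/2 = 3 distinct round trips (a route and its reverse cost the same).
00 - F7 - P6 - B2 - 00: 9+16+13+6 = 44
00 - F7 - B2 - P6 - 00: 9+3+13+7 = 32
00 - P6 - F7 - B2 - 00: 7+16+3+6 = 32
The minimum is 32.
One optimal route: 00 → F7 → B2 → P6 → 00 (or its reverse).

Minimum total distance: 32.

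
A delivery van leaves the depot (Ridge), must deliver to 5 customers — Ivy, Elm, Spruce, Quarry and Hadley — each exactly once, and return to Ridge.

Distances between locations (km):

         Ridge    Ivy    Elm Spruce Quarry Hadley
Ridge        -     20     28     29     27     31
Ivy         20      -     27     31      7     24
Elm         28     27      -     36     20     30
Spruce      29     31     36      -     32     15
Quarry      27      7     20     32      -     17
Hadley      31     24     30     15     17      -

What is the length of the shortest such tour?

121 km — the shortest possible round trip.

With 5 stops there are 5!/2 = 60 distinct round trips (a route and its reverse cost the same).
Ridge - Ivy - Elm - Spruce - Quarry - Hadley - Ridge: 20+27+36+32+17+31 = 163
Ridge - Ivy - Elm - Spruce - Hadley - Quarry - Ridge: 20+27+36+15+17+27 = 142
Ridge - Ivy - Elm - Quarry - Spruce - Hadley - Ridge: 20+27+20+32+15+31 = 145
Ridge - Ivy - Elm - Quarry - Hadley - Spruce - Ridge: 20+27+20+17+15+29 = 128
Ridge - Ivy - Elm - Hadley - Spruce - Quarry - Ridge: 20+27+30+15+32+27 = 151
Ridge - Ivy - Elm - Hadley - Quarry - Spruce - Ridge: 20+27+30+17+32+29 = 155
Ridge - Ivy - Spruce - Elm - Quarry - Hadley - Ridge: 20+31+36+20+17+31 = 155
Ridge - Ivy - Spruce - Elm - Hadley - Quarry - Ridge: 20+31+36+30+17+27 = 161
Ridge - Ivy - Spruce - Quarry - Elm - Hadley - Ridge: 20+31+32+20+30+31 = 164
Ridge - Ivy - Spruce - Quarry - Hadley - Elm - Ridge: 20+31+32+17+30+28 = 158
Ridge - Ivy - Spruce - Hadley - Elm - Quarry - Ridge: 20+31+15+30+20+27 = 143
Ridge - Ivy - Spruce - Hadley - Quarry - Elm - Ridge: 20+31+15+17+20+28 = 131
Ridge - Ivy - Quarry - Elm - Spruce - Hadley - Ridge: 20+7+20+36+15+31 = 129
Ridge - Ivy - Quarry - Elm - Hadley - Spruce - Ridge: 20+7+20+30+15+29 = 121
… (46 more)
The minimum is 121.
One optimal route: Ridge → Ivy → Quarry → Elm → Hadley → Spruce → Ridge (or its reverse).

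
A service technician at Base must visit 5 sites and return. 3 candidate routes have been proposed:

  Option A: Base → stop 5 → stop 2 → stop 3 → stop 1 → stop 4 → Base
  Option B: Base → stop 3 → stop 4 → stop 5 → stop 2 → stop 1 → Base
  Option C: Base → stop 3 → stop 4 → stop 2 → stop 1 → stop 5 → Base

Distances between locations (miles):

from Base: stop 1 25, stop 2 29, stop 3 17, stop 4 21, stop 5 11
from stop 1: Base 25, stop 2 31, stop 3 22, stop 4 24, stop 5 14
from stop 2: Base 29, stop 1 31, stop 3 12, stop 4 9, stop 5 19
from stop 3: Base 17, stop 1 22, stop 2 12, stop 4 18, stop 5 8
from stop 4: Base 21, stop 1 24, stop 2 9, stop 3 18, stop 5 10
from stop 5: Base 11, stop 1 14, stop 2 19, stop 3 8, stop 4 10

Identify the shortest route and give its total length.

Option A: 11 + 19 + 12 + 22 + 24 + 21 = 109
Option B: 17 + 18 + 10 + 19 + 31 + 25 = 120
Option C: 17 + 18 + 9 + 31 + 14 + 11 = 100

100 miles — Option C is the shortest.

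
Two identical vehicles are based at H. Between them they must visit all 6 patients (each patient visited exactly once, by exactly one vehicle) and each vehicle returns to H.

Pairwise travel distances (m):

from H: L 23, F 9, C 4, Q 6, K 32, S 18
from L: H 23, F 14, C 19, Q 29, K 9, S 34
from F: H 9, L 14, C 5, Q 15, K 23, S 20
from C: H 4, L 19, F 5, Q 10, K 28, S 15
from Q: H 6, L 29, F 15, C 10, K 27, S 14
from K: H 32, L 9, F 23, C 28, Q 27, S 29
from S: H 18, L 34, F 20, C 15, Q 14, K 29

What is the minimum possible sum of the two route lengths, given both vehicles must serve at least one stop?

Minimum combined distance: 89 m.

Try each way of splitting the stops between the two vehicles (each non-empty) and, for each split, find the best tour for each vehicle:
  {L} + {F, C, Q, K, S}: 46 + 81 = 127
  {F} + {L, C, Q, K, S}: 18 + 81 = 99
  {L, F} + {C, Q, K, S}: 46 + 81 = 127
  {C} + {L, F, Q, K, S}: 8 + 81 = 89
  {L, C} + {F, Q, K, S}: 46 + 81 = 127
  {F, C} + {L, Q, K, S}: 18 + 81 = 99
  … (31 splits in total)
Best: vehicle 1 H → C → H = 8; vehicle 2 H → F → L → K → S → Q → H = 81; combined 89.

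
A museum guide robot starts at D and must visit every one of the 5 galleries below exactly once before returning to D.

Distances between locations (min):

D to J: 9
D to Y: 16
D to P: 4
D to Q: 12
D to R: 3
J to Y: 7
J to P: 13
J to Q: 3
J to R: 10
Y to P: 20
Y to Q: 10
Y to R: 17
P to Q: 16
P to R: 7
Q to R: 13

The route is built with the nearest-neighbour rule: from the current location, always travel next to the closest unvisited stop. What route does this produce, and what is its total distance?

At D the remaining stops are R 3, P 4, J 9, Q 12, Y 16; go to R.
At R the remaining stops are P 7, J 10, Q 13, Y 17; go to P.
At P the remaining stops are J 13, Q 16, Y 20; go to J.
At J the remaining stops are Q 3, Y 7; go to Q.
At Q the remaining stops are Y 10; go to Y.
Return Y→D: 16.
Total = 3 + 7 + 13 + 3 + 10 + 16 = 52.

52 min along D → R → P → J → Q → Y → D.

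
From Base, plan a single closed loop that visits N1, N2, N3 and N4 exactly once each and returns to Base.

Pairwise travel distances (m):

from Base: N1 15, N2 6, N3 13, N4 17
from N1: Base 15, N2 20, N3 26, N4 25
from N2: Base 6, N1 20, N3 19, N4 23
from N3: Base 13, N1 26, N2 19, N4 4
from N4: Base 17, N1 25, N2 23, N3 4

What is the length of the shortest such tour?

There are 12 distinct closed tours to check (reversals are equivalent).
Base-N1-N2-N3-N4-Base: 15+20+19+4+17 = 75
Base-N1-N2-N4-N3-Base: 15+20+23+4+13 = 75
Base-N1-N3-N2-N4-Base: 15+26+19+23+17 = 100
Base-N1-N3-N4-N2-Base: 15+26+4+23+6 = 74
Base-N1-N4-N2-N3-Base: 15+25+23+19+13 = 95
Base-N1-N4-N3-N2-Base: 15+25+4+19+6 = 69
Base-N2-N1-N3-N4-Base: 6+20+26+4+17 = 73
Base-N2-N1-N4-N3-Base: 6+20+25+4+13 = 68
Base-N2-N3-N1-N4-Base: 6+19+26+25+17 = 93
Base-N2-N4-N1-N3-Base: 6+23+25+26+13 = 93
Base-N3-N1-N2-N4-Base: 13+26+20+23+17 = 99
Base-N3-N2-N1-N4-Base: 13+19+20+25+17 = 94
The minimum is 68.
One optimal route: Base → N2 → N1 → N4 → N3 → Base (or its reverse).

Shortest round trip = 68 m.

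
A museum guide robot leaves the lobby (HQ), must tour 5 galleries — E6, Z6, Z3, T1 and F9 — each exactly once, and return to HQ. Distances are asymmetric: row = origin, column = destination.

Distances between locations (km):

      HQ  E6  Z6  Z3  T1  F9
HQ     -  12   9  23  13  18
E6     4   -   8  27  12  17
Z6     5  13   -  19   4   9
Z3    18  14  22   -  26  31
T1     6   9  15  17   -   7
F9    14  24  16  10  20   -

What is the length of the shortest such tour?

48 km — the shortest possible round trip.

HQ-E6-Z6-Z3-T1-F9-HQ: 12+8+19+26+7+14 = 86
HQ-E6-Z6-Z3-F9-T1-HQ: 12+8+19+31+20+6 = 96
HQ-E6-Z6-T1-Z3-F9-HQ: 12+8+4+17+31+14 = 86
HQ-E6-Z6-T1-F9-Z3-HQ: 12+8+4+7+10+18 = 59
HQ-E6-Z6-F9-Z3-T1-HQ: 12+8+9+10+26+6 = 71
HQ-E6-Z6-F9-T1-Z3-HQ: 12+8+9+20+17+18 = 84
HQ-E6-Z3-Z6-T1-F9-HQ: 12+27+22+4+7+14 = 86
HQ-E6-Z3-Z6-F9-T1-HQ: 12+27+22+9+20+6 = 96
HQ-E6-Z3-T1-Z6-F9-HQ: 12+27+26+15+9+14 = 103
HQ-E6-Z3-T1-F9-Z6-HQ: 12+27+26+7+16+5 = 93
HQ-E6-Z3-F9-Z6-T1-HQ: 12+27+31+16+4+6 = 96
HQ-E6-Z3-F9-T1-Z6-HQ: 12+27+31+20+15+5 = 110
HQ-E6-T1-Z6-Z3-F9-HQ: 12+12+15+19+31+14 = 103
HQ-E6-T1-Z6-F9-Z3-HQ: 12+12+15+9+10+18 = 76
… (106 more)
HQ-Z6-T1-F9-Z3-E6-HQ: 9+4+7+10+14+4 = 48  ← best
The minimum is 48.
One optimal route: HQ → Z6 → T1 → F9 → Z3 → E6 → HQ.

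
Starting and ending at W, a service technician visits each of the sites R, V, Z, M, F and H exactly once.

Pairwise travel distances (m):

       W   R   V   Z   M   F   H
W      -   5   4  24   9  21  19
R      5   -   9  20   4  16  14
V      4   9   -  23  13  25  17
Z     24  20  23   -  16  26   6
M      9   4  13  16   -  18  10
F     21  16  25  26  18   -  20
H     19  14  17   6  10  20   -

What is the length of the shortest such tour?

With 6 stops there are 6!/2 = 360 distinct round trips (a route and its reverse cost the same).
W→R→V→Z→M→F→H→W: 5+9+23+16+18+20+19 = 110
W→R→V→Z→M→H→F→W: 5+9+23+16+10+20+21 = 104
W→R→V→Z→F→M→H→W: 5+9+23+26+18+10+19 = 110
W→R→V→Z→F→H→M→W: 5+9+23+26+20+10+9 = 102
W→R→V→Z→H→M→F→W: 5+9+23+6+10+18+21 = 92
W→R→V→Z→H→F→M→W: 5+9+23+6+20+18+9 = 90
W→R→V→M→Z→F→H→W: 5+9+13+16+26+20+19 = 108
W→R→V→M→Z→H→F→W: 5+9+13+16+6+20+21 = 90
… (352 more)
W→R→M→Z→H→F→V→W: 5+4+16+6+20+25+4 = 80  ← best
The minimum is 80.
One optimal route: W → R → M → Z → H → F → V → W (or its reverse).

Minimum total distance: 80 m.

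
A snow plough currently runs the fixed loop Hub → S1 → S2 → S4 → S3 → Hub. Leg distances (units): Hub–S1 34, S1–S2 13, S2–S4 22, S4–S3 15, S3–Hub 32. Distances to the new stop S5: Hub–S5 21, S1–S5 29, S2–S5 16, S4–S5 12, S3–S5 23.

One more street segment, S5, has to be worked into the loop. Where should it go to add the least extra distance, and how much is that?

Insertion cost between consecutive stops i–j is d(i,S5) + d(S5,j) − d(i,j):
  between Hub and S1: 21 + 29 − 34 = 16
  between S1 and S2: 29 + 16 − 13 = 32
  between S2 and S4: 16 + 12 − 22 = 6
  between S4 and S3: 12 + 23 − 15 = 20
  between S3 and Hub: 23 + 21 − 32 = 12
Cheapest insertion is between S2 and S4, adding 6.
New total = 116 + 6 = 122.

+6 — insert S5 between S2 and S4.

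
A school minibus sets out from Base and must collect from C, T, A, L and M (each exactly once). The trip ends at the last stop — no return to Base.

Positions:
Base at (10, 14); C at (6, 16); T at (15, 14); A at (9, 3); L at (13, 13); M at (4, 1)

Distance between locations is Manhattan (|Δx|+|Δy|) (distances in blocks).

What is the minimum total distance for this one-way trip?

Minimum one-way distance = 41 blocks.

There are 5! = 120 possible orderings.
Base → C → T → A → L → M: 6+11+17+14+21 = 69
Base → C → T → A → M → L: 6+11+17+7+21 = 62
Base → C → T → L → A → M: 6+11+3+14+7 = 41
Base → C → T → L → M → A: 6+11+3+21+7 = 48
Base → C → T → M → A → L: 6+11+24+7+14 = 62
Base → C → T → M → L → A: 6+11+24+21+14 = 76
Base → C → A → T → L → M: 6+16+17+3+21 = 63
Base → C → A → T → M → L: 6+16+17+24+21 = 84
Base → C → A → L → T → M: 6+16+14+3+24 = 63
Base → C → A → L → M → T: 6+16+14+21+24 = 81
Base → C → A → M → T → L: 6+16+7+24+3 = 56
Base → C → A → M → L → T: 6+16+7+21+3 = 53
Base → C → L → T → A → M: 6+10+3+17+7 = 43
Base → C → L → T → M → A: 6+10+3+24+7 = 50
… (106 more)
The minimum is 41.
One shortest path: Base → C → T → L → A → M.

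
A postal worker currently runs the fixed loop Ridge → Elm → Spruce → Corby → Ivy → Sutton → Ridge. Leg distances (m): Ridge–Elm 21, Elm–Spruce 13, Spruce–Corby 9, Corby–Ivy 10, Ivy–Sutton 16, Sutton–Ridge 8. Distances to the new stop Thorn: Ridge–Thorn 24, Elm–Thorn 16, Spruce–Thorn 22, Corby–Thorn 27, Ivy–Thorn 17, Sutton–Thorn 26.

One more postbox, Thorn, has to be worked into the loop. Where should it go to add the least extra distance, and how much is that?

Insertion cost between consecutive stops i–j is d(i,Thorn) + d(Thorn,j) − d(i,j):
  between Ridge and Elm: 24 + 16 − 21 = 19
  between Elm and Spruce: 16 + 22 − 13 = 25
  between Spruce and Corby: 22 + 27 − 9 = 40
  between Corby and Ivy: 27 + 17 − 10 = 34
  between Ivy and Sutton: 17 + 26 − 16 = 27
  between Sutton and Ridge: 26 + 24 − 8 = 42
Cheapest insertion is between Ridge and Elm, adding 19.
New total = 77 + 19 = 96.

Adding 19 m by placing Thorn on the Ridge–Elm leg.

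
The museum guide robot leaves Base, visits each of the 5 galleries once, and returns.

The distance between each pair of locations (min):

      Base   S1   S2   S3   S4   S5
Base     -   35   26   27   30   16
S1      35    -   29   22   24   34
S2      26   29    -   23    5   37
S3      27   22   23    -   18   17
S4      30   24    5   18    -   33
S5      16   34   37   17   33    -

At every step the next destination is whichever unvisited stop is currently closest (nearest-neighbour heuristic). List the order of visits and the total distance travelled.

120 min along Base → S5 → S3 → S4 → S2 → S1 → Base.

From Base: distances to unvisited — S5=16, S2=26, S3=27, S4=30, S1=35. Nearest is S5 (16).
From S5: distances to unvisited — S3=17, S4=33, S1=34, S2=37. Nearest is S3 (17).
From S3: distances to unvisited — S4=18, S1=22, S2=23. Nearest is S4 (18).
From S4: distances to unvisited — S2=5, S1=24. Nearest is S2 (5).
From S2: distances to unvisited — S1=29. Nearest is S1 (29).
Return S1→Base: 35.
Total = 16 + 17 + 18 + 5 + 29 + 35 = 120.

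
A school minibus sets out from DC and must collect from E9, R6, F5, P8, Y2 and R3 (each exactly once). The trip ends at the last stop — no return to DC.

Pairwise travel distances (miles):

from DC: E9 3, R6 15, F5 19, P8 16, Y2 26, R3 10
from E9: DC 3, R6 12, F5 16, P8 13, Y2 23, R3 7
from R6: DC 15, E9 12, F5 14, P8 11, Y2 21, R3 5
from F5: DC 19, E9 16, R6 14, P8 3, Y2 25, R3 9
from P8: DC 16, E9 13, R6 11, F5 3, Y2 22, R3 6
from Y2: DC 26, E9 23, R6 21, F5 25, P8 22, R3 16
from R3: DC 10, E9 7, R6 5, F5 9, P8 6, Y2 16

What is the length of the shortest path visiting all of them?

There are 6! = 720 possible orderings.
DC → E9 → R6 → F5 → P8 → Y2 → R3: 3+12+14+3+22+16 = 70
DC → E9 → R6 → F5 → P8 → R3 → Y2: 3+12+14+3+6+16 = 54
DC → E9 → R6 → F5 → Y2 → P8 → R3: 3+12+14+25+22+6 = 82
DC → E9 → R6 → F5 → Y2 → R3 → P8: 3+12+14+25+16+6 = 76
DC → E9 → R6 → F5 → R3 → P8 → Y2: 3+12+14+9+6+22 = 66
DC → E9 → R6 → F5 → R3 → Y2 → P8: 3+12+14+9+16+22 = 76
DC → E9 → R6 → P8 → F5 → Y2 → R3: 3+12+11+3+25+16 = 70
DC → E9 → R6 → P8 → F5 → R3 → Y2: 3+12+11+3+9+16 = 54
… (712 more)
The minimum is 54.
One shortest path: DC → E9 → R6 → F5 → P8 → R3 → Y2.

Minimum one-way distance = 54 miles.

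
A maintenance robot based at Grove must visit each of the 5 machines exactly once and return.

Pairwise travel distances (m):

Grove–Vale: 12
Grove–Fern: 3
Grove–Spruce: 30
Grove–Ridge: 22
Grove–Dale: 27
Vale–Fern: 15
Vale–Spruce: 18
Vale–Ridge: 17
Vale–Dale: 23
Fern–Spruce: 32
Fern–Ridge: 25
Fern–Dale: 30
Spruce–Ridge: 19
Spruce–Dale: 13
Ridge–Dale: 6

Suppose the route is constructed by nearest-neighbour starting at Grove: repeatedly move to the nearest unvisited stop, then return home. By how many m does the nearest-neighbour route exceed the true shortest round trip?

From Grove: Fern=3, Vale=12, Ridge=22, Dale=27, Spruce=30 → choose Fern (3).
From Fern: Vale=15, Ridge=25, Dale=30, Spruce=32 → choose Vale (15).
From Vale: Ridge=17, Spruce=18, Dale=23 → choose Ridge (17).
From Ridge: Dale=6, Spruce=19 → choose Dale (6).
From Dale: Spruce=13 → choose Spruce (13).
NN route Grove → Fern → Vale → Ridge → Dale → Spruce → Grove costs 84.
Optimal: Grove → Vale → Spruce → Dale → Ridge → Fern → Grove costs 77 (by enumerating all 60 distinct tours).
Excess = 84 − 77 = 7.

The nearest-neighbour route is 7 m longer than optimal.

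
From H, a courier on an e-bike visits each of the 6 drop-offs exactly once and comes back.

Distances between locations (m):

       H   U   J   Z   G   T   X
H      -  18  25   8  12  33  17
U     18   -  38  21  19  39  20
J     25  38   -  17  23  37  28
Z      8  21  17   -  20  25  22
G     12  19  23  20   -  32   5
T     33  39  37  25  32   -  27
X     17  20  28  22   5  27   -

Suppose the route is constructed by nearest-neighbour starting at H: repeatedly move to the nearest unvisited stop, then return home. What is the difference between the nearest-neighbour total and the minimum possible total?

Excess over optimum: 14 m.

From H: Z=8, G=12, X=17, U=18, J=25, T=33 → choose Z (8).
From Z: J=17, G=20, U=21, X=22, T=25 → choose J (17).
From J: G=23, X=28, T=37, U=38 → choose G (23).
From G: X=5, U=19, T=32 → choose X (5).
From X: U=20, T=27 → choose U (20).
From U: T=39 → choose T (39).
NN route H → Z → J → G → X → U → T → H costs 145.
Optimal: H → U → G → X → T → J → Z → H costs 131 (by enumerating all 360 distinct tours).
Excess = 145 − 131 = 14.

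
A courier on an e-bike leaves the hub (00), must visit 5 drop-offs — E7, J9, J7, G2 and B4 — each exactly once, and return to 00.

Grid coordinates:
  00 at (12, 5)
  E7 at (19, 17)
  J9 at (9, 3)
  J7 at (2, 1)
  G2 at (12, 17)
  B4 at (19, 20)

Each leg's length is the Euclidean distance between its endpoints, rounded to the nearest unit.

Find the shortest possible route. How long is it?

Minimum total distance: 55.

00-E7-J9-J7-G2-B4-00: 14+17+7+19+8+17 = 82
00-E7-J9-J7-B4-G2-00: 14+17+7+25+8+12 = 83
00-E7-J9-G2-J7-B4-00: 14+17+14+19+25+17 = 106
00-E7-J9-G2-B4-J7-00: 14+17+14+8+25+11 = 89
00-E7-J9-B4-J7-G2-00: 14+17+20+25+19+12 = 107
00-E7-J9-B4-G2-J7-00: 14+17+20+8+19+11 = 89
00-E7-J7-J9-G2-B4-00: 14+23+7+14+8+17 = 83
00-E7-J7-J9-B4-G2-00: 14+23+7+20+8+12 = 84
00-E7-J7-G2-J9-B4-00: 14+23+19+14+20+17 = 107
00-E7-J7-G2-B4-J9-00: 14+23+19+8+20+4 = 88
00-E7-J7-B4-J9-G2-00: 14+23+25+20+14+12 = 108
00-E7-J7-B4-G2-J9-00: 14+23+25+8+14+4 = 88
00-E7-G2-J9-J7-B4-00: 14+7+14+7+25+17 = 84
00-E7-G2-J9-B4-J7-00: 14+7+14+20+25+11 = 91
… (46 more)
00-E7-B4-G2-J7-J9-00: 14+3+8+19+7+4 = 55  ← best
The minimum is 55.
One optimal route: 00 → E7 → B4 → G2 → J7 → J9 → 00 (or its reverse).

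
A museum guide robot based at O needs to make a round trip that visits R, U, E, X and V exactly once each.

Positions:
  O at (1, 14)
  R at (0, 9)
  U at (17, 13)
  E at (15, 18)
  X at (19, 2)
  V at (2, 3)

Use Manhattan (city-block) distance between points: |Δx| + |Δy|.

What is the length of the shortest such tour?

70 — the shortest possible round trip.

O→R→U→E→X→V→O: 6+21+7+20+18+12 = 84
O→R→U→E→V→X→O: 6+21+7+28+18+30 = 110
O→R→U→X→E→V→O: 6+21+13+20+28+12 = 100
O→R→U→X→V→E→O: 6+21+13+18+28+18 = 104
O→R→U→V→E→X→O: 6+21+25+28+20+30 = 130
O→R→U→V→X→E→O: 6+21+25+18+20+18 = 108
O→R→E→U→X→V→O: 6+24+7+13+18+12 = 80
O→R→E→U→V→X→O: 6+24+7+25+18+30 = 110
O→R→E→X→U→V→O: 6+24+20+13+25+12 = 100
O→R→E→X→V→U→O: 6+24+20+18+25+17 = 110
O→R→E→V→U→X→O: 6+24+28+25+13+30 = 126
O→R→E→V→X→U→O: 6+24+28+18+13+17 = 106
O→R→X→U→E→V→O: 6+26+13+7+28+12 = 92
O→R→X→U→V→E→O: 6+26+13+25+28+18 = 116
… (46 more)
O→R→V→X→U→E→O: 6+8+18+13+7+18 = 70  ← best
The minimum is 70.
One optimal route: O → R → V → X → U → E → O (or its reverse).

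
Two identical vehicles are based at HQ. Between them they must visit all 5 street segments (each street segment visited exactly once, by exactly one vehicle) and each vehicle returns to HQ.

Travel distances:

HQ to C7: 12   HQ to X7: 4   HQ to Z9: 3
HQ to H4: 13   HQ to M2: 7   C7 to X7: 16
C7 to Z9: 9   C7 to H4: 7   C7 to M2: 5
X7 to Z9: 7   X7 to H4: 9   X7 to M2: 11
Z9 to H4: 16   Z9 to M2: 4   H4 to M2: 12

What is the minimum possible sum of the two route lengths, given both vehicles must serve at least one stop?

38 — the smallest possible combined total.

Try each way of splitting the stops between the two vehicles (each non-empty) and, for each split, find the best tour for each vehicle:
  {C7} + {X7, Z9, H4, M2}: 24 + 32 = 56
  {X7} + {C7, Z9, H4, M2}: 8 + 32 = 40
  {C7, X7} + {Z9, H4, M2}: 32 + 32 = 64
  {Z9} + {C7, X7, H4, M2}: 6 + 32 = 38
  {C7, Z9} + {X7, H4, M2}: 24 + 32 = 56
  {X7, Z9} + {C7, H4, M2}: 14 + 32 = 46
  … (15 splits in total)
Best: vehicle 1 HQ → Z9 → HQ = 6; vehicle 2 HQ → X7 → H4 → C7 → M2 → HQ = 32; combined 38.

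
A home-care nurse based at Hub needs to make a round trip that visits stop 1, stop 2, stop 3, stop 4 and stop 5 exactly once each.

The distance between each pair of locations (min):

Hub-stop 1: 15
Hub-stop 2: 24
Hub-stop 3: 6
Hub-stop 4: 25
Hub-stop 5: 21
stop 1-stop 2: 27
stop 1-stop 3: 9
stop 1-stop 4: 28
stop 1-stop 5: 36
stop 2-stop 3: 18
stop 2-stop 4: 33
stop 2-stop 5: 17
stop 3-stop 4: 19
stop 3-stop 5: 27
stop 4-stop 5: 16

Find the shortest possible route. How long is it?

There are 60 distinct closed tours to check (reversals are equivalent).
Hub - stop 1 - stop 2 - stop 3 - stop 4 - stop 5 - Hub: 15+27+18+19+16+21 = 116
Hub - stop 1 - stop 2 - stop 3 - stop 5 - stop 4 - Hub: 15+27+18+27+16+25 = 128
Hub - stop 1 - stop 2 - stop 4 - stop 3 - stop 5 - Hub: 15+27+33+19+27+21 = 142
Hub - stop 1 - stop 2 - stop 4 - stop 5 - stop 3 - Hub: 15+27+33+16+27+6 = 124
Hub - stop 1 - stop 2 - stop 5 - stop 3 - stop 4 - Hub: 15+27+17+27+19+25 = 130
Hub - stop 1 - stop 2 - stop 5 - stop 4 - stop 3 - Hub: 15+27+17+16+19+6 = 100
Hub - stop 1 - stop 3 - stop 2 - stop 4 - stop 5 - Hub: 15+9+18+33+16+21 = 112
Hub - stop 1 - stop 3 - stop 2 - stop 5 - stop 4 - Hub: 15+9+18+17+16+25 = 100
Hub - stop 1 - stop 3 - stop 4 - stop 2 - stop 5 - Hub: 15+9+19+33+17+21 = 114
Hub - stop 1 - stop 3 - stop 4 - stop 5 - stop 2 - Hub: 15+9+19+16+17+24 = 100
Hub - stop 1 - stop 3 - stop 5 - stop 2 - stop 4 - Hub: 15+9+27+17+33+25 = 126
Hub - stop 1 - stop 3 - stop 5 - stop 4 - stop 2 - Hub: 15+9+27+16+33+24 = 124
Hub - stop 1 - stop 4 - stop 2 - stop 3 - stop 5 - Hub: 15+28+33+18+27+21 = 142
Hub - stop 1 - stop 4 - stop 2 - stop 5 - stop 3 - Hub: 15+28+33+17+27+6 = 126
… (46 more)
The minimum is 100.
One optimal route: Hub → stop 1 → stop 2 → stop 5 → stop 4 → stop 3 → Hub (or its reverse).

Shortest round trip = 100 min.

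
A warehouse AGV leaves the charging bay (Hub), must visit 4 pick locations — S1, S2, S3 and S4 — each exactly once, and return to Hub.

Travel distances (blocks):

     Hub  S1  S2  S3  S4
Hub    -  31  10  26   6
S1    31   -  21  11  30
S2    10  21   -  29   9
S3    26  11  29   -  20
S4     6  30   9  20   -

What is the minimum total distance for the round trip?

There are 12 distinct closed tours to check (reversals are equivalent).
Hub-S1-S2-S3-S4-Hub: 31+21+29+20+6 = 107
Hub-S1-S2-S4-S3-Hub: 31+21+9+20+26 = 107
Hub-S1-S3-S2-S4-Hub: 31+11+29+9+6 = 86
Hub-S1-S3-S4-S2-Hub: 31+11+20+9+10 = 81
Hub-S1-S4-S2-S3-Hub: 31+30+9+29+26 = 125
Hub-S1-S4-S3-S2-Hub: 31+30+20+29+10 = 120
Hub-S2-S1-S3-S4-Hub: 10+21+11+20+6 = 68
Hub-S2-S1-S4-S3-Hub: 10+21+30+20+26 = 107
Hub-S2-S3-S1-S4-Hub: 10+29+11+30+6 = 86
Hub-S2-S4-S1-S3-Hub: 10+9+30+11+26 = 86
Hub-S3-S1-S2-S4-Hub: 26+11+21+9+6 = 73
Hub-S3-S2-S1-S4-Hub: 26+29+21+30+6 = 112
The minimum is 68.
One optimal route: Hub → S2 → S1 → S3 → S4 → Hub (or its reverse).

Minimum total distance: 68 blocks.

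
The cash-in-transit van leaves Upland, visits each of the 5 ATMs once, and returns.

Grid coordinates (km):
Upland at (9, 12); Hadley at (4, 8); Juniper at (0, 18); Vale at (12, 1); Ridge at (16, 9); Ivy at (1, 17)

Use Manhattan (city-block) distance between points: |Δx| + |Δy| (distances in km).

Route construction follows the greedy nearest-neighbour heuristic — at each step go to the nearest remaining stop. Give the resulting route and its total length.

From Upland: distances to unvisited — Hadley=9, Ridge=10, Ivy=13, Vale=14, Juniper=15. Nearest is Hadley (9).
From Hadley: distances to unvisited — Ivy=12, Ridge=13, Juniper=14, Vale=15. Nearest is Ivy (12).
From Ivy: distances to unvisited — Juniper=2, Ridge=23, Vale=27. Nearest is Juniper (2).
From Juniper: distances to unvisited — Ridge=25, Vale=29. Nearest is Ridge (25).
From Ridge: distances to unvisited — Vale=12. Nearest is Vale (12).
Return Vale→Upland: 14.
Total = 9 + 12 + 2 + 25 + 12 + 14 = 74.

74 km along Upland → Hadley → Ivy → Juniper → Ridge → Vale → Upland.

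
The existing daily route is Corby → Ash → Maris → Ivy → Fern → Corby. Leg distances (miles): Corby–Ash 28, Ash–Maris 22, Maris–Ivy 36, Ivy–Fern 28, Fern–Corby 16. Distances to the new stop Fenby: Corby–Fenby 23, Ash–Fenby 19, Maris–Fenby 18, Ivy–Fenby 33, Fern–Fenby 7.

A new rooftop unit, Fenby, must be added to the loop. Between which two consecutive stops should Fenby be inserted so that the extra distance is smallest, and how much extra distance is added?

Insertion cost between consecutive stops i–j is d(i,Fenby) + d(Fenby,j) − d(i,j):
  between Corby and Ash: 23 + 19 − 28 = 14
  between Ash and Maris: 19 + 18 − 22 = 15
  between Maris and Ivy: 18 + 33 − 36 = 15
  between Ivy and Fern: 33 + 7 − 28 = 12
  between Fern and Corby: 7 + 23 − 16 = 14
Cheapest insertion is between Ivy and Fern, adding 12.
New total = 130 + 12 = 142.

Adding 12 miles by placing Fenby on the Ivy–Fern leg.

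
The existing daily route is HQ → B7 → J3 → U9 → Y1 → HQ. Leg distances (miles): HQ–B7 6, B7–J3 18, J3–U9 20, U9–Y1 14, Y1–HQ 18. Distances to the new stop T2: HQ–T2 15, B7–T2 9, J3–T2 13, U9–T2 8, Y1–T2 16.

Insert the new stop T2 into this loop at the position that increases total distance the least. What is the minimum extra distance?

Insertion cost between consecutive stops i–j is d(i,T2) + d(T2,j) − d(i,j):
  between HQ and B7: 15 + 9 − 6 = 18
  between B7 and J3: 9 + 13 − 18 = 4
  between J3 and U9: 13 + 8 − 20 = 1
  between U9 and Y1: 8 + 16 − 14 = 10
  between Y1 and HQ: 16 + 15 − 18 = 13
Cheapest insertion is between J3 and U9, adding 1.
New total = 76 + 1 = 77.

Adding 1 miles by placing T2 on the J3–U9 leg.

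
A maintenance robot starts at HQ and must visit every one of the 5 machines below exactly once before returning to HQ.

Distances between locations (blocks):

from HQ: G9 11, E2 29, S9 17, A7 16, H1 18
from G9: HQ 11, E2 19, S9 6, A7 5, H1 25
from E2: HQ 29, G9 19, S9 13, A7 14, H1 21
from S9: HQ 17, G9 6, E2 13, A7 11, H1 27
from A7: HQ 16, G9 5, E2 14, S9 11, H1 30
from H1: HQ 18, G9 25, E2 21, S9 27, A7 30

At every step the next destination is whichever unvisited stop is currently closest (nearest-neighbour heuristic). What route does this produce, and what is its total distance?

At HQ the remaining stops are G9 11, A7 16, S9 17, H1 18, E2 29; go to G9.
At G9 the remaining stops are A7 5, S9 6, E2 19, H1 25; go to A7.
At A7 the remaining stops are S9 11, E2 14, H1 30; go to S9.
At S9 the remaining stops are E2 13, H1 27; go to E2.
At E2 the remaining stops are H1 21; go to H1.
Return H1→HQ: 18.
Total = 11 + 5 + 11 + 13 + 21 + 18 = 79.

Nearest-neighbour total = 79 blocks; route HQ → G9 → A7 → S9 → E2 → H1 → HQ.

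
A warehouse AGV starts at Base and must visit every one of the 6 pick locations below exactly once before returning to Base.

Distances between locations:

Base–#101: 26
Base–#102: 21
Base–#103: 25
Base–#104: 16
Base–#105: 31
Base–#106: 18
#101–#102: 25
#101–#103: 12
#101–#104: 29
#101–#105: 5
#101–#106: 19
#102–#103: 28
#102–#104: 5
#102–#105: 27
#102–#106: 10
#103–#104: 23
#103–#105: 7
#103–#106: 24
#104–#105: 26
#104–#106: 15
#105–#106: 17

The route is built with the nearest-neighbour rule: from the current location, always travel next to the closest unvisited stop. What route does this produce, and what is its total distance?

At Base the remaining stops are #104 16, #106 18, #102 21, #103 25, #101 26, #105 31; go to #104.
At #104 the remaining stops are #102 5, #106 15, #103 23, #105 26, #101 29; go to #102.
At #102 the remaining stops are #106 10, #101 25, #105 27, #103 28; go to #106.
At #106 the remaining stops are #105 17, #101 19, #103 24; go to #105.
At #105 the remaining stops are #101 5, #103 7; go to #101.
At #101 the remaining stops are #103 12; go to #103.
Return #103→Base: 25.
Total = 16 + 5 + 10 + 17 + 5 + 12 + 25 = 90.

Total distance 90 via the nearest-neighbour route Base → #104 → #102 → #106 → #105 → #101 → #103 → Base.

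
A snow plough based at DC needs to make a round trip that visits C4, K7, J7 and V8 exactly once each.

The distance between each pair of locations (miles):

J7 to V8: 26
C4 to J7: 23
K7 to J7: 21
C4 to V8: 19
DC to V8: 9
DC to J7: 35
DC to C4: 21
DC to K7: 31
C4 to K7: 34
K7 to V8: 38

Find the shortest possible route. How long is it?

There are 12 distinct closed tours to check (reversals are equivalent).
DC → C4 → K7 → J7 → V8 → DC: 21+34+21+26+9 = 111
DC → C4 → K7 → V8 → J7 → DC: 21+34+38+26+35 = 154
DC → C4 → J7 → K7 → V8 → DC: 21+23+21+38+9 = 112
DC → C4 → J7 → V8 → K7 → DC: 21+23+26+38+31 = 139
DC → C4 → V8 → K7 → J7 → DC: 21+19+38+21+35 = 134
DC → C4 → V8 → J7 → K7 → DC: 21+19+26+21+31 = 118
DC → K7 → C4 → J7 → V8 → DC: 31+34+23+26+9 = 123
DC → K7 → C4 → V8 → J7 → DC: 31+34+19+26+35 = 145
DC → K7 → J7 → C4 → V8 → DC: 31+21+23+19+9 = 103
DC → K7 → V8 → C4 → J7 → DC: 31+38+19+23+35 = 146
DC → J7 → C4 → K7 → V8 → DC: 35+23+34+38+9 = 139
DC → J7 → K7 → C4 → V8 → DC: 35+21+34+19+9 = 118
The minimum is 103.
One optimal route: DC → K7 → J7 → C4 → V8 → DC (or its reverse).

103 miles — the shortest possible round trip.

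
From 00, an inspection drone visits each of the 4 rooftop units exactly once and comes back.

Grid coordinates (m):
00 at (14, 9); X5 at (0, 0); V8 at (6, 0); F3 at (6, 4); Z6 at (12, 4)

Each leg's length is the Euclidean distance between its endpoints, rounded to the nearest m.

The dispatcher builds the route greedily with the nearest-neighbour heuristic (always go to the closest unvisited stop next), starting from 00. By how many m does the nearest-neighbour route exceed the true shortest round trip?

Excess over optimum: 4 m.

00: Z6=5, F3=9, V8=12, X5=17 ⇒ Z6
Z6: F3=6, V8=7, X5=13 ⇒ F3
F3: V8=4, X5=7 ⇒ V8
V8: X5=6 ⇒ X5
NN route 00 → Z6 → F3 → V8 → X5 → 00 costs 38.
Optimal: 00 → F3 → X5 → V8 → Z6 → 00 costs 34 (by enumerating all 12 distinct tours).
Excess = 38 − 34 = 4.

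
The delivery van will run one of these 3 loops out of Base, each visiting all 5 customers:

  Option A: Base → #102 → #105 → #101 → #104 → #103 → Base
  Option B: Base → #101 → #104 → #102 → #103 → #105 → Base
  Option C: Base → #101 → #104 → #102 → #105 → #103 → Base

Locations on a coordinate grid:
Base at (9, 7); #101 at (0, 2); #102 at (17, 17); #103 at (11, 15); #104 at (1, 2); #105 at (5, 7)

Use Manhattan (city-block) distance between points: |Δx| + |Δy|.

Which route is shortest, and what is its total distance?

Option A: 18 + 22 + 10 + 1 + 23 + 10 = 84
Option B: 14 + 1 + 31 + 8 + 14 + 4 = 72
Option C: 14 + 1 + 31 + 22 + 14 + 10 = 92

Shortest is Option B, total 72.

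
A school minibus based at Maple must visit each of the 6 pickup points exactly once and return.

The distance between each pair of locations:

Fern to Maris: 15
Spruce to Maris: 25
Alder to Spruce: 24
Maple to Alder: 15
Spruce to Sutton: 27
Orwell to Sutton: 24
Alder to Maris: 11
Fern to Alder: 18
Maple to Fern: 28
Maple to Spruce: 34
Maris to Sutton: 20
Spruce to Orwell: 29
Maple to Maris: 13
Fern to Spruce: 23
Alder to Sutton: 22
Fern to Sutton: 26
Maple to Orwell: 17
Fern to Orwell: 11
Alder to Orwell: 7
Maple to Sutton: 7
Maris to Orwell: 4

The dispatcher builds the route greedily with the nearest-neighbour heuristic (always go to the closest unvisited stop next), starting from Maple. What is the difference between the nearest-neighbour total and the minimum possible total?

From Maple: Sutton=7, Maris=13, Alder=15, Orwell=17, Fern=28, Spruce=34 → choose Sutton (7).
From Sutton: Maris=20, Alder=22, Orwell=24, Fern=26, Spruce=27 → choose Maris (20).
From Maris: Orwell=4, Alder=11, Fern=15, Spruce=25 → choose Orwell (4).
From Orwell: Alder=7, Fern=11, Spruce=29 → choose Alder (7).
From Alder: Fern=18, Spruce=24 → choose Fern (18).
From Fern: Spruce=23 → choose Spruce (23).
NN route Maple → Sutton → Maris → Orwell → Alder → Fern → Spruce → Maple costs 113.
Optimal: Maple → Alder → Maris → Orwell → Fern → Spruce → Sutton → Maple costs 98 (by enumerating all 360 distinct tours).
Excess = 113 − 98 = 15.

The nearest-neighbour route is 15 longer than optimal.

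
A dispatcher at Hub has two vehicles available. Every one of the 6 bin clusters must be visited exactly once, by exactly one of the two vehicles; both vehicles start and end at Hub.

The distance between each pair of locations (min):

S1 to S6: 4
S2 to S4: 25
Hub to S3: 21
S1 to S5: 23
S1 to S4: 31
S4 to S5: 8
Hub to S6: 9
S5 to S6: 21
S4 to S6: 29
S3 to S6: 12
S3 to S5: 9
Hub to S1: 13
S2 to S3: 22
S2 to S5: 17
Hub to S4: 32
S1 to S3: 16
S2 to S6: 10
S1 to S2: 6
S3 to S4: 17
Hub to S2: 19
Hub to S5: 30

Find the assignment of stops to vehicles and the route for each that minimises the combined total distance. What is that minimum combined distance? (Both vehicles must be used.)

Check every non-empty split of the stops between the two vehicles; for each half take its own optimal tour:
  {S1} + {S2, S3, S4, S5, S6}: 26 + 82 = 108
  {S2} + {S1, S3, S4, S5, S6}: 38 + 78 = 116
  {S1, S2} + {S3, S4, S5, S6}: 38 + 70 = 108
  {S3} + {S1, S2, S4, S5, S6}: 42 + 76 = 118
  {S1, S3} + {S2, S4, S5, S6}: 50 + 76 = 126
  {S2, S3} + {S1, S4, S5, S6}: 62 + 76 = 138
  … (31 splits in total)
  {S1, S2, S3, S4, S5} + {S6}: 82 + 18 = 100  ← best
Best: vehicle 1 Hub → S1 → S2 → S4 → S5 → S3 → Hub = 82; vehicle 2 Hub → S6 → Hub = 18; combined 100.

100 min — the smallest possible combined total.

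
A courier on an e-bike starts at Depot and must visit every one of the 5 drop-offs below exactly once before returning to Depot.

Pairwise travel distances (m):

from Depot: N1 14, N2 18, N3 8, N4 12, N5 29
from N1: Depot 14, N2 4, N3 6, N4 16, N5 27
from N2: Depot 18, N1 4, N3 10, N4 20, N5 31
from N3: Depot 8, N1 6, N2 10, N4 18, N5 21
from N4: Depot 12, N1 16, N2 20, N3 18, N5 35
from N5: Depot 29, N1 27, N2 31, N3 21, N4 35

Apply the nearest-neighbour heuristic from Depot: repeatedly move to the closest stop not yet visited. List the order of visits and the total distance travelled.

At Depot the remaining stops are N3 8, N4 12, N1 14, N2 18, N5 29; go to N3.
At N3 the remaining stops are N1 6, N2 10, N4 18, N5 21; go to N1.
At N1 the remaining stops are N2 4, N4 16, N5 27; go to N2.
At N2 the remaining stops are N4 20, N5 31; go to N4.
At N4 the remaining stops are N5 35; go to N5.
Return N5→Depot: 29.
Total = 8 + 6 + 4 + 20 + 35 + 29 = 102.

Total distance 102 m via the nearest-neighbour route Depot → N3 → N1 → N2 → N4 → N5 → Depot.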